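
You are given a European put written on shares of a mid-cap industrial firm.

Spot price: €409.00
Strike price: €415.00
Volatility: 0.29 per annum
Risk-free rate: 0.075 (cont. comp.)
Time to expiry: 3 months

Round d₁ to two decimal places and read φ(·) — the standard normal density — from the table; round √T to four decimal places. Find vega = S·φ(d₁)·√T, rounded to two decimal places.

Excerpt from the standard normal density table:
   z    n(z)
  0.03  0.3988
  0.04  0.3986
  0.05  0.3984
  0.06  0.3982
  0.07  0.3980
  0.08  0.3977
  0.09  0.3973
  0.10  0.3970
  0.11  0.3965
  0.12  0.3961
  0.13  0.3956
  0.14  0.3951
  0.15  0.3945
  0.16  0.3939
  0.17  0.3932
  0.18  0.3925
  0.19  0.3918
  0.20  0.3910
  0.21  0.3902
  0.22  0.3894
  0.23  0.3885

T = 0.25;  σ√T = 0.1450
d₁ = [ln(409/415) + (0.075 + ½·0.29²)·0.25] / (σ√T) = (-0.0146 + 0.0293) / 0.1450 = 0.1014 ⇒ 0.10
√T = √0.25 = 0.5000
φ(d₁) = φ(0.10) = 0.3970
vega = S·φ(d₁)·√T = 409·0.3970·0.5000 = 81.1865
(Call and put vega coincide under Black-Scholes.)

81.19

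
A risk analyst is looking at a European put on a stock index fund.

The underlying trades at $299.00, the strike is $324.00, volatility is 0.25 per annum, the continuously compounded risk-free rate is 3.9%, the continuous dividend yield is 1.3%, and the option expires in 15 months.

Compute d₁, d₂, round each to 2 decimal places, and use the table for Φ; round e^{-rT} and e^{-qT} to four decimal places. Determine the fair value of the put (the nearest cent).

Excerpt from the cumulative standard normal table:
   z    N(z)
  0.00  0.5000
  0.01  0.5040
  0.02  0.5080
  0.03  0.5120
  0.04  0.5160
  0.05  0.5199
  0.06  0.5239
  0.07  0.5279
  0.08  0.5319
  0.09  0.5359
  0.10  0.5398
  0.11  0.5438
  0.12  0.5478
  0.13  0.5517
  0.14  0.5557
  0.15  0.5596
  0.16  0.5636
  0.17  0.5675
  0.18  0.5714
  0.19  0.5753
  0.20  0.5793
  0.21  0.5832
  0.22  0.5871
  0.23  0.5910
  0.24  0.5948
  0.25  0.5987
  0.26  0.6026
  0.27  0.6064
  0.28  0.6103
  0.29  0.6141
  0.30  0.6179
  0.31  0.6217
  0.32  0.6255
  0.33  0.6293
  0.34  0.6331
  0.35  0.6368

σ√T = 0.25·√1.25 = 0.2795
d₁ = [ln(299/324) + (0.039 − 0.013 + 0.25²/2)·1.25] / 0.2795 = [-0.0803 + 0.0716] / 0.2795 = -0.0313 → -0.03
d₂ = d₁ − σ√T = -0.0313 − 0.2795 = -0.3108 → -0.31
e^(−qT) = e^(−0.013·1.25) = 0.9839;  e^(−rT) = e^(−0.039·1.25) = 0.9524
N(−d₂) = N(0.31) = 0.6217;  N(−d₁) = N(0.03) = 0.5120
P = 324·0.9524·0.6217 − 299·0.9839·0.5120 = 191.8427 − 150.6233 = 41.2194

$41.22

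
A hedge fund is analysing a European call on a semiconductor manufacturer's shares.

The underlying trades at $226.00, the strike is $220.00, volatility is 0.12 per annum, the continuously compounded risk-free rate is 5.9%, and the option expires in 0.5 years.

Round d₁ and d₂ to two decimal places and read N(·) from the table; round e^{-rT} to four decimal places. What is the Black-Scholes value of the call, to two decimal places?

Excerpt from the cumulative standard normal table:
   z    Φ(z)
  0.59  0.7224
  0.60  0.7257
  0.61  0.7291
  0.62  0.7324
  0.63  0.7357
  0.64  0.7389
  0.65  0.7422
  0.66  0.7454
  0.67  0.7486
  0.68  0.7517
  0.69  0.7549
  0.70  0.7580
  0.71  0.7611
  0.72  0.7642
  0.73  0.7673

σ√T = 0.12 × 0.7071 = 0.0849
ln(S/K) + (r + σ²/2)T = ln(226/220) + (0.059 + 0.12²/2)·0.5 = 0.0269 + 0.0331 = 0.0600
d₁ = 0.0600 / 0.0849 = 0.7072 ⇒ 0.71
d₂ = d₁ − σ√T = 0.7072 − 0.0849 = 0.6223 ⇒ 0.62
exp(−rT) = exp(−0.059·0.5) = 0.9709
N(d₁) = N(0.71) = 0.7611;  N(d₂) = N(0.62) = 0.7324
C = 226·0.7611 − 220·0.9709·0.7324 = 172.0086 − 156.4392 = 15.5694

$15.57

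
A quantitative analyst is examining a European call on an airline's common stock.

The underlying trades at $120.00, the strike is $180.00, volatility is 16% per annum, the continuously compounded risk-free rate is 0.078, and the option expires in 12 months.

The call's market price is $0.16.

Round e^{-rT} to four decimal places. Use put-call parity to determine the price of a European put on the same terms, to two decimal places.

exp(−rT) = exp(−0.078·1) = 0.9250
Put-call parity: C − P = S − K·e^(−rT) = 120 − 180·0.9250 = 120 − 166.5000 = -46.5000
P = C − (C − P) = 0.16 − (-46.5000) = 46.6600

$46.66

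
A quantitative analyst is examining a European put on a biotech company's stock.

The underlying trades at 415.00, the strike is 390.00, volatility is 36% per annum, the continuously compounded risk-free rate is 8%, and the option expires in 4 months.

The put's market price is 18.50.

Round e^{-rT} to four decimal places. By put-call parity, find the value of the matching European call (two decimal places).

exp(−rT) = exp(−0.08·0.3333) = 0.9737
Put-call parity: C − P = S − K·e^(−rT) = 415 − 390·0.9737 = 415 − 379.7430 = 35.2570
C = P + (C − P) = 18.50 + (35.2570) = 53.7570

53.76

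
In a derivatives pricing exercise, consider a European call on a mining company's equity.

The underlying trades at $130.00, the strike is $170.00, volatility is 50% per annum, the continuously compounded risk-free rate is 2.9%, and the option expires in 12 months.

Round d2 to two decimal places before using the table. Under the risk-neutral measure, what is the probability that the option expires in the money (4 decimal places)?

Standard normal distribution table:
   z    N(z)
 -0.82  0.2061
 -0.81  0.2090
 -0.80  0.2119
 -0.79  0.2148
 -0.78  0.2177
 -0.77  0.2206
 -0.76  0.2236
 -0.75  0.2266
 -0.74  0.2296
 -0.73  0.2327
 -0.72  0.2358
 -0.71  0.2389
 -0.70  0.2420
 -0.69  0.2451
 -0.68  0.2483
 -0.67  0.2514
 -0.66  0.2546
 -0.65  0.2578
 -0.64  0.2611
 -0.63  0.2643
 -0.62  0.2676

σ√T = 0.5·√1 = 0.5000
ln(S/K) + (r + σ²/2)T = ln(130/170) + (0.029 + 0.5²/2)·1 = -0.2683 + 0.1540 = -0.1143
d₁ = -0.1143 / 0.5000 = -0.2285 ⇒ -0.23
d₂ = d₁ − σ√T = -0.2285 − 0.5000 = -0.7285 ⇒ -0.73
Risk-neutral Pr[S_T > K] = N(d₂) = N(-0.73) = 0.2327

0.2327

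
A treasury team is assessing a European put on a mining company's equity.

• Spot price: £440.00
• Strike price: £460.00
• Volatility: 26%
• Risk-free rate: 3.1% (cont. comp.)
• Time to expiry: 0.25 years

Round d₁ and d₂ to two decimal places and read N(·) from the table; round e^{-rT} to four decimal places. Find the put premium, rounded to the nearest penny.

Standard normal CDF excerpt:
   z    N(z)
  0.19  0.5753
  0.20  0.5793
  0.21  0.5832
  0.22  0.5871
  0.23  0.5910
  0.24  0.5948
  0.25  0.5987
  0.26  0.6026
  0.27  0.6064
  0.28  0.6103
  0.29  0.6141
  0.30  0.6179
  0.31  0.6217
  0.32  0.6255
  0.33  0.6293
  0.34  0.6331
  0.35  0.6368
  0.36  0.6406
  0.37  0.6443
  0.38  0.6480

£32.35

T = 0.25;  σ√T = 0.1300
ln(S/K) + (r + σ²/2)T = ln(440/460) + (0.031 + 0.26²/2)·0.25 = -0.0445 + 0.0162 = -0.0283
d₁ = -0.0283 / 0.1300 = -0.2173 → -0.22
d₂ = d₁ − σ√T = -0.2173 − 0.1300 = -0.3473 → -0.35
e^(−rT) = e^(−0.031·0.25) = 0.9923
P = 460·0.9923·N(0.35) − 440·N(0.22) = 460·0.9923·0.6368 − 440·0.5871 = 290.6725 − 258.3240 = 32.3485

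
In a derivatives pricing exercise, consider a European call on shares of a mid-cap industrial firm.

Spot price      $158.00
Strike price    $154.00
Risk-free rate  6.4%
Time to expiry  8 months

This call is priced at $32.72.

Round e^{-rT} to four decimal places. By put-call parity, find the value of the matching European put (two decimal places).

exp(−rT) = exp(−0.064·0.6667) = 0.9582
Put-call parity: C − P = S − K·e^(−rT) = 158 − 154·0.9582 = 158 − 147.5628 = 10.4372
P = C − (C − P) = 32.72 − (10.4372) = 22.2828

$22.28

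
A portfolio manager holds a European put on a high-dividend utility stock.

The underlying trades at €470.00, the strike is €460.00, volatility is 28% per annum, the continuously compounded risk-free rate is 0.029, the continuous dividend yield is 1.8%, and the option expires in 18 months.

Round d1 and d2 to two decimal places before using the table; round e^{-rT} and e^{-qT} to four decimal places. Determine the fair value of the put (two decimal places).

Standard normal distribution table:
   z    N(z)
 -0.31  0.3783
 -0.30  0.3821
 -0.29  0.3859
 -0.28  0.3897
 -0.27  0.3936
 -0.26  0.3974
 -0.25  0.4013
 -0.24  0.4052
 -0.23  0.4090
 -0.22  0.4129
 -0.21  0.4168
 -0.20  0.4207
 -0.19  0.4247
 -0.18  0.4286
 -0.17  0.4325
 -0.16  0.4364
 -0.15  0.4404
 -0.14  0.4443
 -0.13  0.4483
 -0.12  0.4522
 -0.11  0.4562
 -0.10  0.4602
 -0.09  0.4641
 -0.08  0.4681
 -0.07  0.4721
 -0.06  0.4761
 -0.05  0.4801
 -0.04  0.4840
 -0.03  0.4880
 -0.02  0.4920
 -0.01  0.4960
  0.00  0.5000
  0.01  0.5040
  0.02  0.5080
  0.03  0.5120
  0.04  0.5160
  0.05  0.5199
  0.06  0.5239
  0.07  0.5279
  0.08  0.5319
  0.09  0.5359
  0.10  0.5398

σ√T = 0.28 × 1.2247 = 0.3429
d₁ = [ln(470/460) + (0.029 − 0.018 + 0.28²/2)·1.5] / 0.3429 = [0.0215 + 0.0753] / 0.3429 = 0.2823 which rounds to 0.28
d₂ = d₁ − σ√T = 0.2823 − 0.3429 = -0.0606 which rounds to -0.06
exp(−qT) = exp(−0.018·1.5) = 0.9734;  exp(−rT) = exp(−0.029·1.5) = 0.9574
N(−d₂) = N(0.06) = 0.5239;  N(−d₁) = N(-0.28) = 0.3897
P = 460·0.9574·0.5239 − 470·0.9734·0.3897 = 230.7277 − 178.2870 = 52.4407

€52.44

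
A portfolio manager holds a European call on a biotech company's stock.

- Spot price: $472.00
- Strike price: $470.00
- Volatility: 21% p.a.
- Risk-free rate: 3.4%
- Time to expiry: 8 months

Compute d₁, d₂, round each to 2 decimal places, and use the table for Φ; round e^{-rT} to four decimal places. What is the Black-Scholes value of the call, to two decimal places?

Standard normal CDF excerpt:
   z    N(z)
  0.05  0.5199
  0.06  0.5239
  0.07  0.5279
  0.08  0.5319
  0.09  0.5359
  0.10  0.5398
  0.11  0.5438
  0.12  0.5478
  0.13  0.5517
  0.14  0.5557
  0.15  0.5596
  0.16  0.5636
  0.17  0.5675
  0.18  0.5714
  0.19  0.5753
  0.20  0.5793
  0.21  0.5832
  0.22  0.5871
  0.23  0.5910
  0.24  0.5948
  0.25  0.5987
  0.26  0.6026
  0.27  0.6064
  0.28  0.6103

$38.19

σ√T = 0.21·√0.6667 = 0.1715
d₁ = [ln(472/470) + (0.034 + 0.21²/2)·0.6667] / 0.1715 = [0.0042 + 0.0374] / 0.1715 = 0.2427 → 0.24
d₂ = d₁ − σ√T = 0.2427 − 0.1715 = 0.0712 → 0.07
e^(−rT) = e^(−0.034·0.6667) = 0.9776
N(d₁) = N(0.24) = 0.5948;  N(d₂) = N(0.07) = 0.5279
C = 472·0.5948 − 470·0.9776·0.5279 = 280.7456 − 242.5553 = 38.1903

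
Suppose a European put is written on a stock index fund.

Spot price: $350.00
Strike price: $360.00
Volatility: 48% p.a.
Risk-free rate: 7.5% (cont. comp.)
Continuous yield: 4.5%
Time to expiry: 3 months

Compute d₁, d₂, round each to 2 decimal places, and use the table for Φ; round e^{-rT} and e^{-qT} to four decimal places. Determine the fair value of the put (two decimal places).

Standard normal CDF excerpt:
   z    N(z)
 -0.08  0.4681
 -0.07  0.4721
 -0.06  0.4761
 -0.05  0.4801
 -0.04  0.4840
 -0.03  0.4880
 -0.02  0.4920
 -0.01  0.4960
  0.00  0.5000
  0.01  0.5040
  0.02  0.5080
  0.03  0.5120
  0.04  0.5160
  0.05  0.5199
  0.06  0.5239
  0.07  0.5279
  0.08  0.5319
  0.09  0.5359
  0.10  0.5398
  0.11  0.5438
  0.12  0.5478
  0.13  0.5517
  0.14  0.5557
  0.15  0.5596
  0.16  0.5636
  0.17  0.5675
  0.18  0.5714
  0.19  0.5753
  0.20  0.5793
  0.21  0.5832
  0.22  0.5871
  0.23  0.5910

T = 0.25;  σ√T = 0.2400
d₁ = [ln(350/360) + (0.075 − 0.045 + 0.48²/2)·0.25] / 0.2400 = [-0.0282 + 0.0363] / 0.2400 = 0.0339 ⇒ 0.03
d₂ = d₁ − σ√T = 0.0339 − 0.2400 = -0.2061 ⇒ -0.21
exp(−qT) = exp(−0.045·0.25) = 0.9888;  exp(−rT) = exp(−0.075·0.25) = 0.9814
N(−d₂) = N(0.21) = 0.5832;  N(−d₁) = N(-0.03) = 0.4880
P = 360·0.9814·0.5832 − 350·0.9888·0.4880 = 206.0469 − 168.8870 = 37.1599

$37.16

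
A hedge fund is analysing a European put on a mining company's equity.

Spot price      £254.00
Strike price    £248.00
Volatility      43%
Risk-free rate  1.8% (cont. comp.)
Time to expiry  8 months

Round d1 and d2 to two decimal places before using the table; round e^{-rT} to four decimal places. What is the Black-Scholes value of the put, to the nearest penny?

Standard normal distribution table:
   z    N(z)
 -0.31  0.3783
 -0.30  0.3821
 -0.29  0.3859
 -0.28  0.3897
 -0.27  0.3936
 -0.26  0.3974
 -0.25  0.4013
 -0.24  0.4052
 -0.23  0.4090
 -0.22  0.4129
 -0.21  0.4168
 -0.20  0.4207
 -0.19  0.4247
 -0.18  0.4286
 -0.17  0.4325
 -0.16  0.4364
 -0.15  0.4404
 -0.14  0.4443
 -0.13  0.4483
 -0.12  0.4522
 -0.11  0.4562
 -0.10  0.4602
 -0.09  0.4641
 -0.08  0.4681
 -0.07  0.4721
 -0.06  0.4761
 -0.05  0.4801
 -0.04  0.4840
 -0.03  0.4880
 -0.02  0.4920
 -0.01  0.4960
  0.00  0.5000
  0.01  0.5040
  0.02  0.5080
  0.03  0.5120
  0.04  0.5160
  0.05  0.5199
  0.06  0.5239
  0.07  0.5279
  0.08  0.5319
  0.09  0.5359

T = 0.6667;  σ√T = 0.3511
d₁ = [ln(254/248) + (0.018 + 0.43²/2)·0.6667] / 0.3511 = [0.0239 + 0.0736] / 0.3511 = 0.2778 ≈ 0.28
d₂ = d₁ − σ√T = 0.2778 − 0.3511 = -0.0733 ≈ -0.07
e^(−rT) = e^(−0.018·0.6667) = 0.9881
P = 248·0.9881·N(0.07) − 254·N(-0.28) = 248·0.9881·0.5279 − 254·0.3897 = 129.3613 − 98.9838 = 30.3775

£30.38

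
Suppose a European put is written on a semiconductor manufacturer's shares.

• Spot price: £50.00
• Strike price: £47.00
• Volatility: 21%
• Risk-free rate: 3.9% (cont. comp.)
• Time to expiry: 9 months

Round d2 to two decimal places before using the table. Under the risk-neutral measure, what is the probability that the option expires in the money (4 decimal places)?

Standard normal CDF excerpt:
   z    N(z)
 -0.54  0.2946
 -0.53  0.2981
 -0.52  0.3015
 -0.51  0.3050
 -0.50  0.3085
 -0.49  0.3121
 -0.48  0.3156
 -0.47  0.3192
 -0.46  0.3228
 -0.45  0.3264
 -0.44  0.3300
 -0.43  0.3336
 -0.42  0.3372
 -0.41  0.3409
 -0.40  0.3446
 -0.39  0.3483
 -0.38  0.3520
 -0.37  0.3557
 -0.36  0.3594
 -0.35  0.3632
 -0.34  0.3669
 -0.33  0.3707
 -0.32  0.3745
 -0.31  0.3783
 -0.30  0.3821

0.3409

σ√T = 0.21·√0.75 = 0.1819
ln(S/K) + (r + σ²/2)T = ln(50/47) + (0.039 + 0.21²/2)·0.75 = 0.0619 + 0.0458 = 0.1077
d₁ = 0.1077 / 0.1819 = 0.5920 ≈ 0.59
d₂ = d₁ − σ√T = 0.5920 − 0.1819 = 0.4101 ≈ 0.41
Risk-neutral Pr[S_T < K] = N(−d₂) = N(-0.41) = 0.3409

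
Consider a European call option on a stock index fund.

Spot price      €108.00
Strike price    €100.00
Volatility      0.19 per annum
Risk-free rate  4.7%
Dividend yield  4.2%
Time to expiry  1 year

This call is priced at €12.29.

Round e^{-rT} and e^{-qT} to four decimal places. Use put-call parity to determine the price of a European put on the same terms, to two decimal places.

e^(−qT) = e^(−0.042·1) = 0.9589;  e^(−rT) = e^(−0.047·1) = 0.9541
Put-call parity: C − P = S·e^(−qT) − K·e^(−rT) = 108·0.9589 − 100·0.9541 = 103.5612 − 95.4100 = 8.1512
P = C − (C − P) = 12.29 − (8.1512) = 4.1388

€4.14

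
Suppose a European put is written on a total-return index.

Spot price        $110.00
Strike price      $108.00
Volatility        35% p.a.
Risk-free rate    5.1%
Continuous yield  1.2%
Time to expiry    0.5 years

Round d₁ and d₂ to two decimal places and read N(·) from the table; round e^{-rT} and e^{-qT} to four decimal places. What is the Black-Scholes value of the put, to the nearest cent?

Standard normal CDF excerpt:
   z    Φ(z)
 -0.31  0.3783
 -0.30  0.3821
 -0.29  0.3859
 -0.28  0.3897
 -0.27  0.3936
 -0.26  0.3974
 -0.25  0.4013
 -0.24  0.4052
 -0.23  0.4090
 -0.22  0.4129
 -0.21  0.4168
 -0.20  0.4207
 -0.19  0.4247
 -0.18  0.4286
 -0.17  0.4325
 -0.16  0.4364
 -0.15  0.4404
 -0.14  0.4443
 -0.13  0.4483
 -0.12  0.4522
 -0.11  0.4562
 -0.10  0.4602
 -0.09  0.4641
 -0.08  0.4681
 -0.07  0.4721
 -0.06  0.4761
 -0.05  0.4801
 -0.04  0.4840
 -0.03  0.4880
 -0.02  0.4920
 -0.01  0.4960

σ√T = 0.35·√0.5 = 0.2475
d₁ = [ln(110/108) + (0.051 − 0.012 + ½·0.35²)·0.5] / (σ√T) = (0.0183 + 0.0501) / 0.2475 = 0.2767 ≈ 0.28
d₂ = 0.2767 − 0.2475 = 0.0292 ≈ 0.03
exp(−qT) = exp(−0.012·0.5) = 0.9940;  exp(−rT) = exp(−0.051·0.5) = 0.9748
N(−d₂) = N(-0.03) = 0.4880;  N(−d₁) = N(-0.28) = 0.3897
P = 108·0.9748·0.4880 − 110·0.9940·0.3897 = 51.3759 − 42.6098 = 8.7661

$8.77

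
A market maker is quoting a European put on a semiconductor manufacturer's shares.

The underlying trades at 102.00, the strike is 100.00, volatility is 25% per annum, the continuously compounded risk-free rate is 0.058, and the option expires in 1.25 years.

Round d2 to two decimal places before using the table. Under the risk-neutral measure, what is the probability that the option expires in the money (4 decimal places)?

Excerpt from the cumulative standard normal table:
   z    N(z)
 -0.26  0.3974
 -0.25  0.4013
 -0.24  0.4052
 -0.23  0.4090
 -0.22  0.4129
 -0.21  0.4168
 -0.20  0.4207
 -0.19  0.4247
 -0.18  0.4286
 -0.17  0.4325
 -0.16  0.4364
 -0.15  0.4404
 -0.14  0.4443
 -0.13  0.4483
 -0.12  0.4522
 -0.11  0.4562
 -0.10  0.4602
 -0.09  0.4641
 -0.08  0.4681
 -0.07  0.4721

T = 1.25;  σ√T = 0.2795
d₁ = [ln(102/100) + (0.058 + ½·0.25²)·1.25] / (σ√T) = (0.0198 + 0.1116) / 0.2795 = 0.4700 → 0.47
d₂ = 0.4700 − 0.2795 = 0.1905 → 0.19
Risk-neutral Pr[S_T < K] = N(−d₂) = N(-0.19) = 0.4247

0.4247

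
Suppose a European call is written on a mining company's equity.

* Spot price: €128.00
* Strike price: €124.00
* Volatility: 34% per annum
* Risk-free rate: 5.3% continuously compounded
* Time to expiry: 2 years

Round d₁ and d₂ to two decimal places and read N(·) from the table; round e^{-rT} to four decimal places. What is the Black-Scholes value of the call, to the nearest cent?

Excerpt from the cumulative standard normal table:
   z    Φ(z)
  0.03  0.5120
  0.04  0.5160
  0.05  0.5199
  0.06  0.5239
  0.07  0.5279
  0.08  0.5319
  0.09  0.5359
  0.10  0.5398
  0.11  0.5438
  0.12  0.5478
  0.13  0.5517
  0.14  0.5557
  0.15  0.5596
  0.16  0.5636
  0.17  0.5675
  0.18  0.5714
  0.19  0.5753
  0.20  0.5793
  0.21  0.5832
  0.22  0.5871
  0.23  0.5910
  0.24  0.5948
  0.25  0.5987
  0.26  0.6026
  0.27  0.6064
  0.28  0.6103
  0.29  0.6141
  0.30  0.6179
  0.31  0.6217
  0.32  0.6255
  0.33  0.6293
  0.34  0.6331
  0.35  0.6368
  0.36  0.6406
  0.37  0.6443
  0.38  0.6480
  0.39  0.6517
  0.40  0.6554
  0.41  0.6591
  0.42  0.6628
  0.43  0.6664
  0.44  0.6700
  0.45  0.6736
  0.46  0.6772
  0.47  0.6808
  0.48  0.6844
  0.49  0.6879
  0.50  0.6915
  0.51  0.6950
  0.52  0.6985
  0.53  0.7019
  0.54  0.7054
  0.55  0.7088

σ√T = 0.34 × 1.4142 = 0.4808
d₁ = [ln(128/124) + (0.053 + 0.34²/2)·2] / 0.4808 = [0.0317 + 0.2216] / 0.4808 = 0.5269 ≈ 0.53
d₂ = d₁ − σ√T = 0.5269 − 0.4808 = 0.0461 ≈ 0.05
e^(−rT) = e^(−0.053·2) = 0.8994
N(d₁) = N(0.53) = 0.7019;  N(d₂) = N(0.05) = 0.5199
C = 128·0.7019 − 124·0.8994·0.5199 = 89.8432 − 57.9822 = 31.8610

€31.86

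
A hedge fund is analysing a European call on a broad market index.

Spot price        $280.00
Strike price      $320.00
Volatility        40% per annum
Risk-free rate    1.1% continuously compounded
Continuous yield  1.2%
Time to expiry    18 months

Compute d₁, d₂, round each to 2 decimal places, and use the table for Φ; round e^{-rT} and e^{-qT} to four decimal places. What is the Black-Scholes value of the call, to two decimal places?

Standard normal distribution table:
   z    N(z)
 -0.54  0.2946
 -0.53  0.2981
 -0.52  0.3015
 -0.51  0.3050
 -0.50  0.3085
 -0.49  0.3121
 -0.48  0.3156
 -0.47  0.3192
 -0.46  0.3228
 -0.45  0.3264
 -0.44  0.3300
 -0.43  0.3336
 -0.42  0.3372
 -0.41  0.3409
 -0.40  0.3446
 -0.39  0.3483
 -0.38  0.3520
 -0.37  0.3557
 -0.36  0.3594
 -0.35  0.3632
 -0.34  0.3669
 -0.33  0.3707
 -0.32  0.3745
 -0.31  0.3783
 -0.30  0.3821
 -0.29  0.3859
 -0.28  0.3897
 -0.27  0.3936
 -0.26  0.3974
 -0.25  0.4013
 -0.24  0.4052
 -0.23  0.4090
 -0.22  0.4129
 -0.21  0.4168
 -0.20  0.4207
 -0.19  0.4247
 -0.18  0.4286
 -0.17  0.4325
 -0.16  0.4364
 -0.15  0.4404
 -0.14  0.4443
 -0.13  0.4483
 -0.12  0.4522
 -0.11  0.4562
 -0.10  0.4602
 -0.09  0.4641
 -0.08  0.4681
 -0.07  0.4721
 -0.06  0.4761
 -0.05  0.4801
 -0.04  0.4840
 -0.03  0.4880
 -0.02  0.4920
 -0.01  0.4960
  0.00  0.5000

$39.31

σ√T = 0.4·√1.5 = 0.4899
d₁ = [ln(280/320) + (0.011 − 0.012 + ½·0.4²)·1.5] / (σ√T) = (-0.1335 + 0.1185) / 0.4899 = -0.0307 which rounds to -0.03
d₂ = -0.0307 − 0.4899 = -0.5206 which rounds to -0.52
e^(−qT) = e^(−0.012·1.5) = 0.9822;  e^(−rT) = e^(−0.011·1.5) = 0.9836
C = 280·0.9822·N(-0.03) − 320·0.9836·N(-0.52) = 280·0.9822·0.4880 − 320·0.9836·0.3015 = 134.2078 − 94.8977 = 39.3101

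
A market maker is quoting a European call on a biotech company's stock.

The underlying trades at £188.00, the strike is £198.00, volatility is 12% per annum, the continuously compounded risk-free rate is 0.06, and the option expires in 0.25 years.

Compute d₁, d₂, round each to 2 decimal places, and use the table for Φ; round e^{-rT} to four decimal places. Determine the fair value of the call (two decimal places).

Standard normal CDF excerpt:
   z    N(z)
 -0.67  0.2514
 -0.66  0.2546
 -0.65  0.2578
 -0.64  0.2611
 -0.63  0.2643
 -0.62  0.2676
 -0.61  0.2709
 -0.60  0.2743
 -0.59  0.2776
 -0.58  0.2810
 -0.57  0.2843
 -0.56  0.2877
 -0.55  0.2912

£1.90

σ√T = 0.12·√0.25 = 0.0600
ln(S/K) + (r + σ²/2)T = ln(188/198) + (0.06 + 0.12²/2)·0.25 = -0.0518 + 0.0168 = -0.0350
d₁ = -0.0350 / 0.0600 = -0.5838 → -0.58
d₂ = d₁ − σ√T = -0.5838 − 0.0600 = -0.6438 → -0.64
exp(−rT) = exp(−0.06·0.25) = 0.9851
N(d₁) = N(-0.58) = 0.2810;  N(d₂) = N(-0.64) = 0.2611
C = 188·0.2810 − 198·0.9851·0.2611 = 52.8280 − 50.9275 = 1.9005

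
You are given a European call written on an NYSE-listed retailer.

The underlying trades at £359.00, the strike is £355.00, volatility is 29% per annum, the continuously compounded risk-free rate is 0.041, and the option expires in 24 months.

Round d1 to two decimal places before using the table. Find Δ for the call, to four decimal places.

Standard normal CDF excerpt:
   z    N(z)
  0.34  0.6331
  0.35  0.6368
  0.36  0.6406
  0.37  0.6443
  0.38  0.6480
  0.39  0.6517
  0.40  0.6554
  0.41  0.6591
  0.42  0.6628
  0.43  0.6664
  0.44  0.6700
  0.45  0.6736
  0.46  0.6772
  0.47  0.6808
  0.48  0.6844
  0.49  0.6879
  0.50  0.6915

0.6664

σ√T = 0.29·√2 = 0.4101
d₁ = [ln(359/355) + (0.041 + 0.29²/2)·2] / 0.4101 = [0.0112 + 0.1661] / 0.4101 = 0.4323 which rounds to 0.43
N(d₁) = N(0.43) = 0.6664
Δ_call = N(d₁) = 0.6664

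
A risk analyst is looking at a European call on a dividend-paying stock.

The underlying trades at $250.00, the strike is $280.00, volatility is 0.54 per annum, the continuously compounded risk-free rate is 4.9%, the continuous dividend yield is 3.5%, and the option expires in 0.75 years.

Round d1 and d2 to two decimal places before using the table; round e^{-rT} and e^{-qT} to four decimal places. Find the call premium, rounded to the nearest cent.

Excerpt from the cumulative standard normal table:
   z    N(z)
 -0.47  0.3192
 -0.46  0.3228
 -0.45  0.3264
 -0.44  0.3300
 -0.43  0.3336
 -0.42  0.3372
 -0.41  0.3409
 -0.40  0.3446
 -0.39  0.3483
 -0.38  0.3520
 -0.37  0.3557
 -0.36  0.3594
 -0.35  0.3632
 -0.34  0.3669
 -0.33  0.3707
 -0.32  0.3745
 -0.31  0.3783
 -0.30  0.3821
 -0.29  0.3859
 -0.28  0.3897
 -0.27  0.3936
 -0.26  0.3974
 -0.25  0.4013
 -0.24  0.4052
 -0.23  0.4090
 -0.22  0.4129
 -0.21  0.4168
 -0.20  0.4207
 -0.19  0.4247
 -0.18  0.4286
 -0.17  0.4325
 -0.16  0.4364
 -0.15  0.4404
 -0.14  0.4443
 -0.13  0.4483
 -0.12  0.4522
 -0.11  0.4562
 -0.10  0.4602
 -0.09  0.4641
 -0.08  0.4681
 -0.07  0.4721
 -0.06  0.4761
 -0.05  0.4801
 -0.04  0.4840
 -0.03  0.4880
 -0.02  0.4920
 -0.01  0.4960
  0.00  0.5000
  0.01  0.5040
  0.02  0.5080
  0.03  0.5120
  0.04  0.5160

$34.64

σ√T = 0.54·√0.75 = 0.4677
ln(S/K) + (r − q + σ²/2)T = ln(250/280) + (0.049 − 0.035 + 0.54²/2)·0.75 = -0.1133 + 0.1198 = 0.0065
d₁ = 0.0065 / 0.4677 = 0.0139 ⇒ 0.01
d₂ = d₁ − σ√T = 0.0139 − 0.4677 = -0.4537 ⇒ -0.45
exp(−qT) = exp(−0.035·0.75) = 0.9741;  exp(−rT) = exp(−0.049·0.75) = 0.9639
N(d₁) = N(0.01) = 0.5040;  N(d₂) = N(-0.45) = 0.3264
C = 250·0.9741·0.5040 − 280·0.9639·0.3264 = 122.7366 − 88.0927 = 34.6439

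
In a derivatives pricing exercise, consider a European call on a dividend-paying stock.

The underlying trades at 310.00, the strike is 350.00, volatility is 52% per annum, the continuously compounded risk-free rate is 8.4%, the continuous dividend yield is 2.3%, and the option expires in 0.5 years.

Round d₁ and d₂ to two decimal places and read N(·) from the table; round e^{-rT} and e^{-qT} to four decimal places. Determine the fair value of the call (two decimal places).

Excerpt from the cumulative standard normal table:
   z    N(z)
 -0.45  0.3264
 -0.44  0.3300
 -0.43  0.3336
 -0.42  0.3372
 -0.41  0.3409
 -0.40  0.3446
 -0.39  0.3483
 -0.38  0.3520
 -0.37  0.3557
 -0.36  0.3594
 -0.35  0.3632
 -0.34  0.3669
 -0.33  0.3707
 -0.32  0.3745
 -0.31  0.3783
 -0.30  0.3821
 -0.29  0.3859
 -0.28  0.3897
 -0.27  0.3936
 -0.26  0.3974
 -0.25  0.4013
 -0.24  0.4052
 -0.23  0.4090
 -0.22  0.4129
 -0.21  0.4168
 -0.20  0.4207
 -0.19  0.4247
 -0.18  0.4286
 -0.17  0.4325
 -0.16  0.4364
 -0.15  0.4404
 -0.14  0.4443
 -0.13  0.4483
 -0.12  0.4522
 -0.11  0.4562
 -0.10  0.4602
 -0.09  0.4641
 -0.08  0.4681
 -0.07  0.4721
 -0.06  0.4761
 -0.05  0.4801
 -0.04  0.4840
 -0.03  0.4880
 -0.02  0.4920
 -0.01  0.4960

T = 0.5;  σ√T = 0.3677
ln(S/K) + (r − q + σ²/2)T = ln(310/350) + (0.084 − 0.023 + 0.52²/2)·0.5 = -0.1214 + 0.0981 = -0.0233
d₁ = -0.0233 / 0.3677 = -0.0633 which rounds to -0.06
d₂ = d₁ − σ√T = -0.0633 − 0.3677 = -0.4310 which rounds to -0.43
exp(−qT) = exp(−0.023·0.5) = 0.9886;  exp(−rT) = exp(−0.084·0.5) = 0.9589
C = 310·0.9886·N(-0.06) − 350·0.9589·N(-0.43) = 310·0.9886·0.4761 − 350·0.9589·0.3336 = 145.9085 − 111.9612 = 33.9473

33.95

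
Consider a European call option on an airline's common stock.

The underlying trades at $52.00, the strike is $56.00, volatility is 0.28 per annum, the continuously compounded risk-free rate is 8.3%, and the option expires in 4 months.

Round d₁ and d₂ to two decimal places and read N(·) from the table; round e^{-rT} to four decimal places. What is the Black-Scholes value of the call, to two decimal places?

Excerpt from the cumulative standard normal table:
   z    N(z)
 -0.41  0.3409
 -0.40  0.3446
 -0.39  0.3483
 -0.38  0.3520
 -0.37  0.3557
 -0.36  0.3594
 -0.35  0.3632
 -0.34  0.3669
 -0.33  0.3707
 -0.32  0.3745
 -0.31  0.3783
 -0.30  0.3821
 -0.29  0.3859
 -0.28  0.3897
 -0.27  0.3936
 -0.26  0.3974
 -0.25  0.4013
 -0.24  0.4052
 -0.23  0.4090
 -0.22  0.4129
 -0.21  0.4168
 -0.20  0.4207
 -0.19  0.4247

$2.30

σ√T = 0.28 × 0.5774 = 0.1617
d₁ = [ln(52/56) + (0.083 + 0.28²/2)·0.3333] / 0.1617 = [-0.0741 + 0.0407] / 0.1617 = -0.2065 which rounds to -0.21
d₂ = d₁ − σ√T = -0.2065 − 0.1617 = -0.3681 which rounds to -0.37
exp(−rT) = exp(−0.083·0.3333) = 0.9727
N(d₁) = N(-0.21) = 0.4168;  N(d₂) = N(-0.37) = 0.3557
C = 52·0.4168 − 56·0.9727·0.3557 = 21.6736 − 19.3754 = 2.2982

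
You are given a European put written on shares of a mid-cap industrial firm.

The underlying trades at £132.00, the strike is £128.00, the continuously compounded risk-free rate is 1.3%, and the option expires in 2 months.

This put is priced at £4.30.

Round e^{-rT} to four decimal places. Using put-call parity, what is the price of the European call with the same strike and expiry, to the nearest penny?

£8.58

e^(−rT) = e^(−0.013·0.1667) = 0.9978
Put-call parity: C − P = S − K·e^(−rT) = 132 − 128·0.9978 = 132 − 127.7184 = 4.2816
C = P + (C − P) = 4.30 + (4.2816) = 8.5816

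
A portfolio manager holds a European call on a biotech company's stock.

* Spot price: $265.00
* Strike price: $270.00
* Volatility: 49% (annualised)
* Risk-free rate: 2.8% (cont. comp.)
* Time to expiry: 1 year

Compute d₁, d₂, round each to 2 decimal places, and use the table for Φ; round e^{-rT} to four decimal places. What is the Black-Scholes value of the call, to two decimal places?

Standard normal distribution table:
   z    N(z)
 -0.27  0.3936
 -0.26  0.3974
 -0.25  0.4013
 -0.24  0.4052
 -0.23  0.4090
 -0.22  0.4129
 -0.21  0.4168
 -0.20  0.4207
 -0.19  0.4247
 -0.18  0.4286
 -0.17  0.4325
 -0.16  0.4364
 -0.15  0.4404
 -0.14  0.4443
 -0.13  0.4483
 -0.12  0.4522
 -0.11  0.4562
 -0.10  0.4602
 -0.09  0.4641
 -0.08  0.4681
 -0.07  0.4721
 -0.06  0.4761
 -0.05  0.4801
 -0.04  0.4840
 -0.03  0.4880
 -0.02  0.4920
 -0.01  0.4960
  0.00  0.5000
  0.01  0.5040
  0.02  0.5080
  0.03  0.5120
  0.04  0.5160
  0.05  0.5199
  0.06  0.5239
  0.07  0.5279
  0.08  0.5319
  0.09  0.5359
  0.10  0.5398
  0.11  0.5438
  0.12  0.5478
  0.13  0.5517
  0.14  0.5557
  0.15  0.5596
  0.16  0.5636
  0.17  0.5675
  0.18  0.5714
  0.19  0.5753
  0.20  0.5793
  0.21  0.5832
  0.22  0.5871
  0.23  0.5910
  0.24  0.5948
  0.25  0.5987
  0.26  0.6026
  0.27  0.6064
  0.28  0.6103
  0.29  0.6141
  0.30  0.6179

T = 1;  σ√T = 0.4900
d₁ = [ln(265/270) + (0.028 + 0.49²/2)·1] / 0.4900 = [-0.0187 + 0.1480] / 0.4900 = 0.2640 → 0.26
d₂ = d₁ − σ√T = 0.2640 − 0.4900 = -0.2260 → -0.23
exp(−rT) = exp(−0.028·1) = 0.9724
N(d₁) = N(0.26) = 0.6026;  N(d₂) = N(-0.23) = 0.4090
C = 265·0.6026 − 270·0.9724·0.4090 = 159.6890 − 107.3821 = 52.3069

$52.31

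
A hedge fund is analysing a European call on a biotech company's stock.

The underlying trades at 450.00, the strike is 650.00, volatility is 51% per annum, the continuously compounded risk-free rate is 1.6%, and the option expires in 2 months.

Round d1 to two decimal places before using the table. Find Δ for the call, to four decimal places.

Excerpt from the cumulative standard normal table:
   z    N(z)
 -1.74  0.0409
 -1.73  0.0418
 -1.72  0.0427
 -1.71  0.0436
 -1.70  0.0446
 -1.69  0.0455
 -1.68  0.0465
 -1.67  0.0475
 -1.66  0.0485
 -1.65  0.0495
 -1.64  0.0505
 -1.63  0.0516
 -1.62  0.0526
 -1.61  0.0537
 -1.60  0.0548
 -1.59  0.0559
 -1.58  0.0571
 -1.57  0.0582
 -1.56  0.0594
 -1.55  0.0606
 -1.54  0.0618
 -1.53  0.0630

σ√T = 0.51·√0.1667 = 0.2082
d₁ = [ln(450/650) + (0.016 + 0.51²/2)·0.1667] / 0.2082 = [-0.3677 + 0.0243] / 0.2082 = -1.6492 ≈ -1.65
N(d₁) = N(-1.65) = 0.0495
Δ_call = N(d₁) = 0.0495

0.0495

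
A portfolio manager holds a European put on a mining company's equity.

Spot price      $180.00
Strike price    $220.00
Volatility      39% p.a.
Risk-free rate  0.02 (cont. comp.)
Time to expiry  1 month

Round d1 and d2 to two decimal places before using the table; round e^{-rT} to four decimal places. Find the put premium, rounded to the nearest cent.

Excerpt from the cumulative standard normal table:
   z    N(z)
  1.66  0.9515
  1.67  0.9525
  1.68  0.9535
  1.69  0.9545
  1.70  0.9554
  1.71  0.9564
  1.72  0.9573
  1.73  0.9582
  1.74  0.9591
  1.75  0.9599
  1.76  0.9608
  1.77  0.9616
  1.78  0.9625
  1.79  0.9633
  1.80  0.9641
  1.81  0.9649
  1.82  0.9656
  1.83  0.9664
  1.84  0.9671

T = 0.08333;  σ√T = 0.1126
ln(S/K) + (r + σ²/2)T = ln(180/220) + (0.02 + 0.39²/2)·0.08333 = -0.2007 + 0.0080 = -0.1927
d₁ = -0.1927 / 0.1126 = -1.7113 ≈ -1.71
d₂ = d₁ − σ√T = -1.7113 − 0.1126 = -1.8239 ≈ -1.82
e^(−rT) = e^(−0.02·0.08333) = 0.9983
P = 220·0.9983·N(1.82) − 180·N(1.71) = 220·0.9983·0.9656 − 180·0.9564 = 212.0709 − 172.1520 = 39.9189

$39.92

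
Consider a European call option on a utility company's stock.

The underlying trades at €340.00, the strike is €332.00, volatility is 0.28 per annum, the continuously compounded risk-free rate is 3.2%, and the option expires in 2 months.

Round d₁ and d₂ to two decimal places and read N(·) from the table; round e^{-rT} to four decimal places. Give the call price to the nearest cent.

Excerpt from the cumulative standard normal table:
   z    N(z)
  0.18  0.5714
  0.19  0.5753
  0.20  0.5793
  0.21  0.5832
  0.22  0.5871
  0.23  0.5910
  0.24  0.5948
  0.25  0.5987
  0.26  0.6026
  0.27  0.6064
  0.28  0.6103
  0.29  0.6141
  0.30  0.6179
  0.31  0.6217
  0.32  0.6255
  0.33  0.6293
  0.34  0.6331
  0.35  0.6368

T = 0.1667;  σ√T = 0.1143
d₁ = [ln(340/332) + (0.032 + ½·0.28²)·0.1667] / (σ√T) = (0.0238 + 0.0119) / 0.1143 = 0.3121 ⇒ 0.31
d₂ = 0.3121 − 0.1143 = 0.1978 ⇒ 0.20
e^(−rT) = e^(−0.032·0.1667) = 0.9947
N(d₁) = N(0.31) = 0.6217;  N(d₂) = N(0.20) = 0.5793
C = 340·0.6217 − 332·0.9947·0.5793 = 211.3780 − 191.3083 = 20.0697

€20.07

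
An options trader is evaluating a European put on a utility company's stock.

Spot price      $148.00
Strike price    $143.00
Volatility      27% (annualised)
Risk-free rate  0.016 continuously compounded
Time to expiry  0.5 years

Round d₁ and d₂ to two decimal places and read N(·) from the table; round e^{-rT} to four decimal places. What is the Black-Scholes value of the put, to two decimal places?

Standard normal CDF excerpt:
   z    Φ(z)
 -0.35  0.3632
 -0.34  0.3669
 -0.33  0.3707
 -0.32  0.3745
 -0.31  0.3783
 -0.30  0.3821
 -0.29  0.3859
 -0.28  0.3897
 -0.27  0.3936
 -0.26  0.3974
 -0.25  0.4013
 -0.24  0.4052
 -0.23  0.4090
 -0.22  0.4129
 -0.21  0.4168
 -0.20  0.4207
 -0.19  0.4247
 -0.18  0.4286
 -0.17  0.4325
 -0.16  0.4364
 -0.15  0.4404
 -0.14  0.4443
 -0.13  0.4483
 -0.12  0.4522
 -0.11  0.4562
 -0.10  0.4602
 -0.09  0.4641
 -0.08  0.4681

T = 0.5;  σ√T = 0.1909
ln(S/K) + (r + σ²/2)T = ln(148/143) + (0.016 + 0.27²/2)·0.5 = 0.0344 + 0.0262 = 0.0606
d₁ = 0.0606 / 0.1909 = 0.3174 which rounds to 0.32
d₂ = d₁ − σ√T = 0.3174 − 0.1909 = 0.1265 which rounds to 0.13
exp(−rT) = exp(−0.016·0.5) = 0.9920
N(−d₂) = N(-0.13) = 0.4483;  N(−d₁) = N(-0.32) = 0.3745
P = 143·0.9920·0.4483 − 148·0.3745 = 63.5940 − 55.4260 = 8.1680

$8.17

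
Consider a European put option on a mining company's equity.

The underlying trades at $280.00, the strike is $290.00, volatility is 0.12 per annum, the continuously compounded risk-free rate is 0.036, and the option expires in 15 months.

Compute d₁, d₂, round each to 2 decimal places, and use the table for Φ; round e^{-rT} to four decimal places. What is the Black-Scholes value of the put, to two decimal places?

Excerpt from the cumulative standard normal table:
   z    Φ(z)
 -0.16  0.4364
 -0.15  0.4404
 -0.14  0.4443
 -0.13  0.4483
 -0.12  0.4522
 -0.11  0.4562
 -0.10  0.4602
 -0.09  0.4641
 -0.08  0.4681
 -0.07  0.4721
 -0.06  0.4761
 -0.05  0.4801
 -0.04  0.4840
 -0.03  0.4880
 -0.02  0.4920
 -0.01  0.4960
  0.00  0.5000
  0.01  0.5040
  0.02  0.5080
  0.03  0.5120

σ√T = 0.12 × 1.1180 = 0.1342
d₁ = [ln(280/290) + (0.036 + ½·0.12²)·1.25] / (σ√T) = (-0.0351 + 0.0540) / 0.1342 = 0.1409 ⇒ 0.14
d₂ = 0.1409 − 0.1342 = 0.0068 ⇒ 0.01
exp(−rT) = exp(−0.036·1.25) = 0.9560
P = 290·0.9560·N(-0.01) − 280·N(-0.14) = 290·0.9560·0.4960 − 280·0.4443 = 137.5110 − 124.4040 = 13.1070

$13.11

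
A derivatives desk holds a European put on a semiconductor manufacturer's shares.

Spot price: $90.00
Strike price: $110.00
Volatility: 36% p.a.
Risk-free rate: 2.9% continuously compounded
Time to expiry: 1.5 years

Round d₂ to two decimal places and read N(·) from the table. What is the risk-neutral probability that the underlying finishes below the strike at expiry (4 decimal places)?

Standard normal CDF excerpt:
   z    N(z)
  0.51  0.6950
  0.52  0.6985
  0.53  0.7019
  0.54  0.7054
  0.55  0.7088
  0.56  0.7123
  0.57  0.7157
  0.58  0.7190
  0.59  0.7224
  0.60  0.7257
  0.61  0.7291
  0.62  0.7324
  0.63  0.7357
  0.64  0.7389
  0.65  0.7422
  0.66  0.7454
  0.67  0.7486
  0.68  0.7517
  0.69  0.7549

σ√T = 0.36 × 1.2247 = 0.4409
d₁ = [ln(90/110) + (0.029 + 0.36²/2)·1.5] / 0.4409 = [-0.2007 + 0.1407] / 0.4409 = -0.1360 ⇒ -0.14
d₂ = d₁ − σ√T = -0.1360 − 0.4409 = -0.5769 ⇒ -0.58
Risk-neutral Pr[S_T < K] = N(−d₂) = N(0.58) = 0.7190

0.7190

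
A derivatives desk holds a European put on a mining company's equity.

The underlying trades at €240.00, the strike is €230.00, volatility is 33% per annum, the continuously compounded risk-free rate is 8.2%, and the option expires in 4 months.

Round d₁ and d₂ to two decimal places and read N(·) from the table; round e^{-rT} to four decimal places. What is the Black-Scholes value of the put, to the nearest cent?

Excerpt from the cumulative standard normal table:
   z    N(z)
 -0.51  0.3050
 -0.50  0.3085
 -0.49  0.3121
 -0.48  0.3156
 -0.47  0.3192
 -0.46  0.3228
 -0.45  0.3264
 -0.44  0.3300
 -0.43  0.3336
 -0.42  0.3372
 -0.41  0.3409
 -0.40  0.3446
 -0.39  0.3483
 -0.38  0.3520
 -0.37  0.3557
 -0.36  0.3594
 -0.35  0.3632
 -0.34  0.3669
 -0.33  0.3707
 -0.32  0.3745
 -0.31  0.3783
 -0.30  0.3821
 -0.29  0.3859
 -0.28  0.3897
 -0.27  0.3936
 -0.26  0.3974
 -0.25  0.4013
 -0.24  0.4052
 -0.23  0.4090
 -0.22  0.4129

σ√T = 0.33 × 0.5774 = 0.1905
d₁ = [ln(240/230) + (0.082 + 0.33²/2)·0.3333] / 0.1905 = [0.0426 + 0.0455] / 0.1905 = 0.4621 → 0.46
d₂ = d₁ − σ√T = 0.4621 − 0.1905 = 0.2716 → 0.27
exp(−rT) = exp(−0.082·0.3333) = 0.9730
N(−d₂) = N(-0.27) = 0.3936;  N(−d₁) = N(-0.46) = 0.3228
P = 230·0.9730·0.3936 − 240·0.3228 = 88.0837 − 77.4720 = 10.6117

€10.61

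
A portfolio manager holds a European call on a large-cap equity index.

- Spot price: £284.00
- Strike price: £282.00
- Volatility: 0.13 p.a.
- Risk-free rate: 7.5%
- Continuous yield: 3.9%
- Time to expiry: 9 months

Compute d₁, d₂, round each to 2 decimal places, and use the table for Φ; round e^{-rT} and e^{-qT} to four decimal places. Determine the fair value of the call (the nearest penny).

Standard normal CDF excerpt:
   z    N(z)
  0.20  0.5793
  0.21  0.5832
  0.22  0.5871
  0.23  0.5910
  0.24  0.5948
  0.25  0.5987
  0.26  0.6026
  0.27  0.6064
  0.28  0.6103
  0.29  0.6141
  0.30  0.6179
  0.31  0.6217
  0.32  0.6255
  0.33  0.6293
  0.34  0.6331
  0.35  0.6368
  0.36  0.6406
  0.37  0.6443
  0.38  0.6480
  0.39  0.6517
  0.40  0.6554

£17.09

T = 0.75;  σ√T = 0.1126
d₁ = [ln(284/282) + (0.075 − 0.039 + 0.13²/2)·0.75] / 0.1126 = [0.0071 + 0.0333] / 0.1126 = 0.3589 which rounds to 0.36
d₂ = d₁ − σ√T = 0.3589 − 0.1126 = 0.2463 which rounds to 0.25
e^(−qT) = e^(−0.039·0.75) = 0.9712;  e^(−rT) = e^(−0.075·0.75) = 0.9453
N(d₁) = N(0.36) = 0.6406;  N(d₂) = N(0.25) = 0.5987
C = 284·0.9712·0.6406 − 282·0.9453·0.5987 = 176.6908 − 159.5982 = 17.0926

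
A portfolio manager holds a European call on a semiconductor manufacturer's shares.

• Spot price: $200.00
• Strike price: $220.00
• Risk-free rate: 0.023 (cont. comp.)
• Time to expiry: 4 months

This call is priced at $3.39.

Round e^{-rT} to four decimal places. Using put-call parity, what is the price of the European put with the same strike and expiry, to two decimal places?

exp(−rT) = exp(−0.023·0.3333) = 0.9924
Put-call parity: C − P = S − K·e^(−rT) = 200 − 220·0.9924 = 200 − 218.3280 = -18.3280
P = C − (C − P) = 3.39 − (-18.3280) = 21.7180

$21.72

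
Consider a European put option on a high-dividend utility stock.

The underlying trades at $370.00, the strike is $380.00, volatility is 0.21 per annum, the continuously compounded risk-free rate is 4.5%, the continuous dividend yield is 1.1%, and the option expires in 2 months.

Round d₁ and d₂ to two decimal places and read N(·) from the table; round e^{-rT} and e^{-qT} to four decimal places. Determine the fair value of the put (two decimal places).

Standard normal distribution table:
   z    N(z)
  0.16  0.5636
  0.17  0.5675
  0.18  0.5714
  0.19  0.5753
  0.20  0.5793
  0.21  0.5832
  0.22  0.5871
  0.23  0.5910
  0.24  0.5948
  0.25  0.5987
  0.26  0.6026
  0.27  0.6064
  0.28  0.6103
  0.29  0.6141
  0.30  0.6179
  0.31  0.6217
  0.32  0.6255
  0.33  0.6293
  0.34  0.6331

$17.65

σ√T = 0.21·√0.1667 = 0.0857
d₁ = [ln(370/380) + (0.045 − 0.011 + ½·0.21²)·0.1667] / (σ√T) = (-0.0267 + 0.0093) / 0.0857 = -0.2021 → -0.20
d₂ = -0.2021 − 0.0857 = -0.2878 → -0.29
exp(−qT) = exp(−0.011·0.1667) = 0.9982;  exp(−rT) = exp(−0.045·0.1667) = 0.9925
N(−d₂) = N(0.29) = 0.6141;  N(−d₁) = N(0.20) = 0.5793
P = 380·0.9925·0.6141 − 370·0.9982·0.5793 = 231.6078 − 213.9552 = 17.6526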